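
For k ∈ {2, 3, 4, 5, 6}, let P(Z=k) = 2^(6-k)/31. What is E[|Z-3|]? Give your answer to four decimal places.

E[|Z-3|] = Σ |z-3|·P(Z=z)
 = 1·16/31 + 0·8/31 + 1·4/31 + 2·2/31 + 3·1/31
 = 16/31 + 0 + 4/31 + 4/31 + 3/31
 = 27/31

0.8710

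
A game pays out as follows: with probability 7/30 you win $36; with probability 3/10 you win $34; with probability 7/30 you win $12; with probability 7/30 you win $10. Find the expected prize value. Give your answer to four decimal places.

E[payout] = 36·7/30 + 34·3/10 + 12·7/30 + 10·7/30
 = 42/5 + 51/5 + 14/5 + 7/3
 = 356/15

23.7333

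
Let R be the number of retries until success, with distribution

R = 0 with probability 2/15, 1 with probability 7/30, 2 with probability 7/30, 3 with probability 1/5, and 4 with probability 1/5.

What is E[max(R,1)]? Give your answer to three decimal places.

2.233

E[max(R,1)] = Σ max(r,1)·P(R=r)
 = 1·2/15 + 1·7/30 + 2·7/30 + 3·1/5 + 4·1/5
 = 2/15 + 7/30 + 7/15 + 3/5 + 4/5
 = 67/30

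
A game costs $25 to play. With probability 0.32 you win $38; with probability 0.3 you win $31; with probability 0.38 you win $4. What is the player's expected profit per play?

-2.02

E[payout] = 38·0.32 + 31·0.3 + 4·0.38
 = 12.16 + 9.3 + 1.52
 = 22.98
Net = 22.98 - 25 = -2.02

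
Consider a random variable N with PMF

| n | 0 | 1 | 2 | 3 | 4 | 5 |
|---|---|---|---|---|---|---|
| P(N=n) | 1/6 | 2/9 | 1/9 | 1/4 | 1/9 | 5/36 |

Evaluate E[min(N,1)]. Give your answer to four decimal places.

0.8333

E[min(N,1)] = Σ min(n,1)·P(N=n)
 = 0·1/6 + 1·2/9 + 1·1/9 + 1·1/4 + 1·1/9 + 1·5/36
 = 0 + 2/9 + 1/9 + 1/4 + 1/9 + 5/36
 = 5/6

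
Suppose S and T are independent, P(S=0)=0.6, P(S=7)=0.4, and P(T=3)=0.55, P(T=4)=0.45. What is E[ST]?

E[ST] = Σ_s Σ_t st · P(S=s)P(T=t)
 = 0·0.33 + 0·0.27 + 21·0.22 + 28·0.18
 = 0 + 0 + 4.62 + 5.04
 = 9.66

9.66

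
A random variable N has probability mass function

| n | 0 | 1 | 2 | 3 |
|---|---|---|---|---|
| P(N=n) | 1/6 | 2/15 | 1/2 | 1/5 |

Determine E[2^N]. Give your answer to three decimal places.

4.033

E[2^N] = Σ 2^n·P(N=n)
 = 1·1/6 + 2·2/15 + 4·1/2 + 8·1/5
 = 1/6 + 4/15 + 2 + 8/5
 = 121/30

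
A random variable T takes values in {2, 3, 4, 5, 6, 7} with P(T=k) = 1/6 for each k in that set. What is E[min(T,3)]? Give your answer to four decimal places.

2.8333

E[min(T,3)] = Σ min(t,3)·P(T=t)
 = 2·1/6 + 3·1/6 + 3·1/6 + 3·1/6 + 3·1/6 + 3·1/6
 = 1/3 + 1/2 + 1/2 + 1/2 + 1/2 + 1/2
 = 17/6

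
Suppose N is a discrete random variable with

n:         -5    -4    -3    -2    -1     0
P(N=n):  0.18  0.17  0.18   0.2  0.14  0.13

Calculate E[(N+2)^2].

3.14

E[(N+2)^2] = Σ (n+2)^2·P(N=n)
 = 9·0.18 + 4·0.17 + 1·0.18 + 0·0.2 + 1·0.14 + 4·0.13
 = 1.62 + 0.68 + 0.18 + 0 + 0.14 + 0.52
 = 3.14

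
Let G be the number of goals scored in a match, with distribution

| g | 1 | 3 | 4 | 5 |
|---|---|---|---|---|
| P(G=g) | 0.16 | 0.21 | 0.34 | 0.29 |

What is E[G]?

3.6

E[G] = Σ g·P(G=g)
 = 1·0.16 + 3·0.21 + 4·0.34 + 5·0.29
 = 0.16 + 0.63 + 1.36 + 1.45
 = 3.6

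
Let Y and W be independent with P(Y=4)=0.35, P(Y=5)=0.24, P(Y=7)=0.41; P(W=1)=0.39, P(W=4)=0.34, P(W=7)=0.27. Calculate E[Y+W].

9.11

E[Y+W] = Σ_y Σ_w (y+w) · P(Y=y)P(W=w)
 = 5·0.1365 + 8·0.119 + 11·0.0945 + 6·0.0936 + 9·0.0816 + 12·0.0648 + 8·0.1599 + 11·0.1394 + 14·0.1107
 = 0.6825 + 0.952 + 1.0395 + 0.5616 + 0.7344 + 0.7776 + 1.2792 + 1.5334 + 1.5498
 = 9.11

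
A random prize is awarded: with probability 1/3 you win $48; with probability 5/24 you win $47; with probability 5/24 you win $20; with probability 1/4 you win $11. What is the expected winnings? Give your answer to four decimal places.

32.7083

E[payout] = 48·1/3 + 47·5/24 + 20·5/24 + 11·1/4
 = 16 + 235/24 + 25/6 + 11/4
 = 785/24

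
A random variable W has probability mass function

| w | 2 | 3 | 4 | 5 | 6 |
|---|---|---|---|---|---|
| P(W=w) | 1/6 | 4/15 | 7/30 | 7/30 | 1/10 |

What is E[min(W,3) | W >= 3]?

P(W >= 3) = 4/15 + 7/30 + 7/30 + 1/10 = 5/6.
E[min(W,3) | W >= 3] = [3·4/15 + 3·7/30 + 3·7/30 + 3·1/10] / (5/6)
 = 5/2 / (5/6)
 = 3

3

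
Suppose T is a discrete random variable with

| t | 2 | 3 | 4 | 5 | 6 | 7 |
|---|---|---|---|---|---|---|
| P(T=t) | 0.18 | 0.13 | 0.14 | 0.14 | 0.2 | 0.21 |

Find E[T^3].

E[T^3] = Σ t^3·P(T=t)
 = 8·0.18 + 27·0.13 + 64·0.14 + 125·0.14 + 216·0.2 + 343·0.21
 = 1.44 + 3.51 + 8.96 + 17.5 + 43.2 + 72.03
 = 146.64

146.64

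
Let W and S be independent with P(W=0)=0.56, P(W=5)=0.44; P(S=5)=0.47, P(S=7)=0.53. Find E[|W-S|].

E[|W-S|] = Σ_w Σ_s |w-s| · P(W=w)P(S=s)
 = 5·0.2632 + 7·0.2968 + 0·0.2068 + 2·0.2332
 = 1.316 + 2.0776 + 0 + 0.4664
 = 3.86

3.86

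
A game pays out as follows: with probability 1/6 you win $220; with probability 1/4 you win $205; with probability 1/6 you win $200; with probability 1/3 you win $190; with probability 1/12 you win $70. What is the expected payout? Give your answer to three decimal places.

E[payout] = 220·1/6 + 205·1/4 + 200·1/6 + 190·1/3 + 70·1/12
 = 110/3 + 205/4 + 100/3 + 190/3 + 35/6
 = 2285/12

190.417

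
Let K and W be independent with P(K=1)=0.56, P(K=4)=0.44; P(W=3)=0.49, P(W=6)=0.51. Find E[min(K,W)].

2.1044

E[min(K,W)] = Σ_k Σ_w min(k,w) · P(K=k)P(W=w)
 = 1·0.2744 + 1·0.2856 + 3·0.2156 + 4·0.2244
 = 0.2744 + 0.2856 + 0.6468 + 0.8976
 = 2.1044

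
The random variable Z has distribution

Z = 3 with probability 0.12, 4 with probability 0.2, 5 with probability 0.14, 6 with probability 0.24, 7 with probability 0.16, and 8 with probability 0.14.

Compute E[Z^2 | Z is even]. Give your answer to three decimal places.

P(Z is even) = 0.2 + 0.24 + 0.14 = 0.58.
E[Z^2 | Z is even] = [16·0.2 + 36·0.24 + 64·0.14] / 0.58
 = 20.8 / 0.58
 = 1040/29

35.862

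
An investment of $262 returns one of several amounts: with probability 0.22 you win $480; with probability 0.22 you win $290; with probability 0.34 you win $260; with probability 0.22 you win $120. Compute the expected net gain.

E[payout] = 480·0.22 + 290·0.22 + 260·0.34 + 120·0.22
 = 105.6 + 63.8 + 88.4 + 26.4
 = 284.2
Net = 284.2 - 262 = 22.2

22.2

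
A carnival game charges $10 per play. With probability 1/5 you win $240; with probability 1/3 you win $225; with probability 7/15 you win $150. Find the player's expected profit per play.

E[payout] = 240·1/5 + 225·1/3 + 150·7/15
 = 48 + 75 + 70
 = 193
Net = 193 - 10 = 183

183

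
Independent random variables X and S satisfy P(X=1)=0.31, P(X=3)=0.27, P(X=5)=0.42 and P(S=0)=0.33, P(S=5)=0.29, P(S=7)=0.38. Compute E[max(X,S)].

5.1726

E[max(X,S)] = Σ_x Σ_s max(x,s) · P(X=x)P(S=s)
 = 1·0.1023 + 5·0.0899 + 7·0.1178 + 3·0.0891 + 5·0.0783 + 7·0.1026 + 5·0.1386 + 5·0.1218 + 7·0.1596
 = 0.1023 + 0.4495 + 0.8246 + 0.2673 + 0.3915 + 0.7182 + 0.693 + 0.609 + 1.1172
 = 5.1726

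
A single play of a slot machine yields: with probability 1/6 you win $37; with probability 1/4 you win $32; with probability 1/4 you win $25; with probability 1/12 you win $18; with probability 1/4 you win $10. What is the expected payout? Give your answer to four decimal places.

E[payout] = 37·1/6 + 32·1/4 + 25·1/4 + 18·1/12 + 10·1/4
 = 37/6 + 8 + 25/4 + 3/2 + 5/2
 = 293/12

24.4167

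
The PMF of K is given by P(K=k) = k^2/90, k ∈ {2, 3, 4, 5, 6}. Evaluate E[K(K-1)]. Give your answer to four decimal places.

20.3778

E[K(K-1)] = Σ k(k-1)·P(K=k)
 = 2·2/45 + 6·1/10 + 12·8/45 + 20·5/18 + 30·2/5
 = 4/45 + 3/5 + 32/15 + 50/9 + 12
 = 917/45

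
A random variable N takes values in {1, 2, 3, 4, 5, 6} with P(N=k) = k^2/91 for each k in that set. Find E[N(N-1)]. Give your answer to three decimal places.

E[N(N-1)] = Σ n(n-1)·P(N=n)
 = 0·1/91 + 2·4/91 + 6·9/91 + 12·16/91 + 20·25/91 + 30·36/91
 = 0 + 8/91 + 54/91 + 192/91 + 500/91 + 1080/91
 = 262/13

20.154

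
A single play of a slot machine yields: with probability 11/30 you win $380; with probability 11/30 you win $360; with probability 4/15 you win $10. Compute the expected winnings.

E[payout] = 380·11/30 + 360·11/30 + 10·4/15
 = 418/3 + 132 + 8/3
 = 274

274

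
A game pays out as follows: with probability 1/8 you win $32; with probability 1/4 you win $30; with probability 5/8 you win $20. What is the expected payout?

24

E[payout] = 32·1/8 + 30·1/4 + 20·5/8
 = 4 + 15/2 + 25/2
 = 24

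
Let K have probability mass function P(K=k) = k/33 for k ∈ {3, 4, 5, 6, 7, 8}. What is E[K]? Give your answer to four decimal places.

6.0303

E[K] = Σ k·P(K=k)
 = 3·1/11 + 4·4/33 + 5·5/33 + 6·2/11 + 7·7/33 + 8·8/33
 = 3/11 + 16/33 + 25/33 + 12/11 + 49/33 + 64/33
 = 199/33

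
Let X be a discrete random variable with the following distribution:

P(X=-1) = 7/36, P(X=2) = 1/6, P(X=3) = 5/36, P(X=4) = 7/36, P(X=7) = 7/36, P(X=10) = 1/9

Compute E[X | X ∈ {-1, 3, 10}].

3

P(X ∈ {-1, 3, 10}) = 7/36 + 5/36 + 1/9 = 4/9.
E[X | X ∈ {-1, 3, 10}] = [(-1)·7/36 + 3·5/36 + 10·1/9] / (4/9)
 = 4/3 / (4/9)
 = 3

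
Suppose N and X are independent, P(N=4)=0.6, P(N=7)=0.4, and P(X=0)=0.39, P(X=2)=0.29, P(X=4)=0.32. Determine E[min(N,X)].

E[min(N,X)] = Σ_n Σ_x min(n,x) · P(N=n)P(X=x)
 = 0·0.234 + 2·0.174 + 4·0.192 + 0·0.156 + 2·0.116 + 4·0.128
 = 0 + 0.348 + 0.768 + 0 + 0.232 + 0.512
 = 1.86

1.86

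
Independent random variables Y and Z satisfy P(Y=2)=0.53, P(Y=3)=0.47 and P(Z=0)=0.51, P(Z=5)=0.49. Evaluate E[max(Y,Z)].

E[max(Y,Z)] = Σ_y Σ_z max(y,z) · P(Y=y)P(Z=z)
 = 2·0.2703 + 5·0.2597 + 3·0.2397 + 5·0.2303
 = 0.5406 + 1.2985 + 0.7191 + 1.1515
 = 3.7097

3.7097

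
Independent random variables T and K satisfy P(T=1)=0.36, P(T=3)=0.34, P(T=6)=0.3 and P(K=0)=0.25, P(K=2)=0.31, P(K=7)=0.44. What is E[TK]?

11.766

E[TK] = Σ_t Σ_k tk · P(T=t)P(K=k)
 = 0·0.09 + 2·0.1116 + 7·0.1584 + 0·0.085 + 6·0.1054 + 21·0.1496 + 0·0.075 + 12·0.093 + 42·0.132
 = 0 + 0.2232 + 1.1088 + 0 + 0.6324 + 3.1416 + 0 + 1.116 + 5.544
 = 11.766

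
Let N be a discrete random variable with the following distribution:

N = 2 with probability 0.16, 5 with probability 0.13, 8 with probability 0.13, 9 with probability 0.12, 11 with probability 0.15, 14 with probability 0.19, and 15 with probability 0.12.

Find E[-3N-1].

E[-3N-1] = Σ (-3n-1)·P(N=n)
 = (-7)·0.16 + (-16)·0.13 + (-25)·0.13 + (-28)·0.12 + (-34)·0.15 + (-43)·0.19 + (-46)·0.12
 = (-1.12) + (-2.08) + (-3.25) + (-3.36) + (-5.1) + (-8.17) + (-5.52)
 = -28.6

-28.6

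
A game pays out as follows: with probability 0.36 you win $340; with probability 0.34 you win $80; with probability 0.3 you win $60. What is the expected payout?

E[payout] = 340·0.36 + 80·0.34 + 60·0.3
 = 122.4 + 27.2 + 18
 = 167.6

167.6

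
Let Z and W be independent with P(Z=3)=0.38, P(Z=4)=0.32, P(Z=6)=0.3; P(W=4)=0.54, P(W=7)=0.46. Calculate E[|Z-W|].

E[|Z-W|] = Σ_z Σ_w |z-w| · P(Z=z)P(W=w)
 = 1·0.2052 + 4·0.1748 + 0·0.1728 + 3·0.1472 + 2·0.162 + 1·0.138
 = 0.2052 + 0.6992 + 0 + 0.4416 + 0.324 + 0.138
 = 1.808

1.808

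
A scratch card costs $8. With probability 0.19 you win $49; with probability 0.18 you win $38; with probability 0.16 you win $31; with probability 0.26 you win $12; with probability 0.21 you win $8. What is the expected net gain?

17.91

E[payout] = 49·0.19 + 38·0.18 + 31·0.16 + 12·0.26 + 8·0.21
 = 9.31 + 6.84 + 4.96 + 3.12 + 1.68
 = 25.91
Net = 25.91 - 8 = 17.91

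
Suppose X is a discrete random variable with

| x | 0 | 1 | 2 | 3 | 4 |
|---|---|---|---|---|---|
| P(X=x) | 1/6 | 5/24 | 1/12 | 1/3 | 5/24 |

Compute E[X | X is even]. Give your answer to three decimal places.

P(X is even) = 1/6 + 1/12 + 5/24 = 11/24.
E[X | X is even] = [0·1/6 + 2·1/12 + 4·5/24] / (11/24)
 = 1 / (11/24)
 = 24/11

2.182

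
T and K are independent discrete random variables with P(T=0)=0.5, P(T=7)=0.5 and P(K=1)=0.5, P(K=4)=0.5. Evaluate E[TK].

E[TK] = Σ_t Σ_k tk · P(T=t)P(K=k)
 = 0·0.25 + 0·0.25 + 7·0.25 + 28·0.25
 = 0 + 0 + 1.75 + 7
 = 8.75

8.75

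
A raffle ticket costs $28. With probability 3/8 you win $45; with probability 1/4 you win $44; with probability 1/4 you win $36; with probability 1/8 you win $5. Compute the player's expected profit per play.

9.5

E[payout] = 45·3/8 + 44·1/4 + 36·1/4 + 5·1/8
 = 135/8 + 11 + 9 + 5/8
 = 75/2
Net = 75/2 - 28 = 19/2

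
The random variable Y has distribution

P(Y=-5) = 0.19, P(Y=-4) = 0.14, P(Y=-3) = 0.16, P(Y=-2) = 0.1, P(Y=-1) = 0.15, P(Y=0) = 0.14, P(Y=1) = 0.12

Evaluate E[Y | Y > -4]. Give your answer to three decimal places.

-1.060

P(Y > -4) = 0.16 + 0.1 + 0.15 + 0.14 + 0.12 = 0.67.
E[Y | Y > -4] = [(-3)·0.16 + (-2)·0.1 + (-1)·0.15 + 0·0.14 + 1·0.12] / 0.67
 = -0.71 / 0.67
 = -71/67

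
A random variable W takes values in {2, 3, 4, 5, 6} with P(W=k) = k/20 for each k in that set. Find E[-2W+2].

-7

E[-2W+2] = Σ (-2w+2)·P(W=w)
 = (-2)·1/10 + (-4)·3/20 + (-6)·1/5 + (-8)·1/4 + (-10)·3/10
 = (-1/5) + (-3/5) + (-6/5) + (-2) + (-3)
 = -7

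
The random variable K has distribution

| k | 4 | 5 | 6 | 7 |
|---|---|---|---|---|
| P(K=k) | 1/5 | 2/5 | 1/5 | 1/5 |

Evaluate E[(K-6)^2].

1.4

E[(K-6)^2] = Σ (k-6)^2·P(K=k)
 = 4·1/5 + 1·2/5 + 0·1/5 + 1·1/5
 = 4/5 + 2/5 + 0 + 1/5
 = 7/5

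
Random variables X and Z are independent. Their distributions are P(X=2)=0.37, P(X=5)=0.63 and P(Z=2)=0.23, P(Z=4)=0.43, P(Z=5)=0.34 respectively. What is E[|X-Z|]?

E[|X-Z|] = Σ_x Σ_z |x-z| · P(X=x)P(Z=z)
 = 0·0.0851 + 2·0.1591 + 3·0.1258 + 3·0.1449 + 1·0.2709 + 0·0.2142
 = 0 + 0.3182 + 0.3774 + 0.4347 + 0.2709 + 0
 = 1.4012

1.4012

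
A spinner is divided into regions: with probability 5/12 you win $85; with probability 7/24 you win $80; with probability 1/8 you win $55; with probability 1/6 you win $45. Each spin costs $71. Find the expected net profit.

E[payout] = 85·5/12 + 80·7/24 + 55·1/8 + 45·1/6
 = 425/12 + 70/3 + 55/8 + 15/2
 = 585/8
Net = 585/8 - 71 = 17/8

2.125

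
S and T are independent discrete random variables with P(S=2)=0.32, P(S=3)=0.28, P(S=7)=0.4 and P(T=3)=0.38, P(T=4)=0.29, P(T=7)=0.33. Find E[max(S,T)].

5.566

E[max(S,T)] = Σ_s Σ_t max(s,t) · P(S=s)P(T=t)
 = 3·0.1216 + 4·0.0928 + 7·0.1056 + 3·0.1064 + 4·0.0812 + 7·0.0924 + 7·0.152 + 7·0.116 + 7·0.132
 = 0.3648 + 0.3712 + 0.7392 + 0.3192 + 0.3248 + 0.6468 + 1.064 + 0.812 + 0.924
 = 5.566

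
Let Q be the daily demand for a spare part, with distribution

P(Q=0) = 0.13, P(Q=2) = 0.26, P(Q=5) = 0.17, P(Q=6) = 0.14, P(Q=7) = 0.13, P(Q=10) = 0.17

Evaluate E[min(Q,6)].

E[min(Q,6)] = Σ min(q,6)·P(Q=q)
 = 0·0.13 + 2·0.26 + 5·0.17 + 6·0.14 + 6·0.13 + 6·0.17
 = 0 + 0.52 + 0.85 + 0.84 + 0.78 + 1.02
 = 4.01

4.01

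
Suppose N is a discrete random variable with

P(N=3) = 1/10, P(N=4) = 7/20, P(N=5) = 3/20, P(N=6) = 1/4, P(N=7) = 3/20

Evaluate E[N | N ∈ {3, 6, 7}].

P(N ∈ {3, 6, 7}) = 1/10 + 1/4 + 3/20 = 1/2.
E[N | N ∈ {3, 6, 7}] = [3·1/10 + 6·1/4 + 7·3/20] / (1/2)
 = 57/20 / (1/2)
 = 57/10

5.7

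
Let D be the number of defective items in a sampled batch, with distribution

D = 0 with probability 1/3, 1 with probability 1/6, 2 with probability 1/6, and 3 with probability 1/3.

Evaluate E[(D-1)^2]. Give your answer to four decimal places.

E[(D-1)^2] = Σ (d-1)^2·P(D=d)
 = 1·1/3 + 0·1/6 + 1·1/6 + 4·1/3
 = 1/3 + 0 + 1/6 + 4/3
 = 11/6

1.8333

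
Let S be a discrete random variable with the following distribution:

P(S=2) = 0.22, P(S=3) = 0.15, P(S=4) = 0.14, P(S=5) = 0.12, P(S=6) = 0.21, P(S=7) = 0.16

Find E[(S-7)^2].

9.85

E[(S-7)^2] = Σ (s-7)^2·P(S=s)
 = 25·0.22 + 16·0.15 + 9·0.14 + 4·0.12 + 1·0.21 + 0·0.16
 = 5.5 + 2.4 + 1.26 + 0.48 + 0.21 + 0
 = 9.85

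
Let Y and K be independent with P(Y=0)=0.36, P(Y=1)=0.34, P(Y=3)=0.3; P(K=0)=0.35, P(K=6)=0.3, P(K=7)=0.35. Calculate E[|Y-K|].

3.878

E[|Y-K|] = Σ_y Σ_k |y-k| · P(Y=y)P(K=k)
 = 0·0.126 + 6·0.108 + 7·0.126 + 1·0.119 + 5·0.102 + 6·0.119 + 3·0.105 + 3·0.09 + 4·0.105
 = 0 + 0.648 + 0.882 + 0.119 + 0.51 + 0.714 + 0.315 + 0.27 + 0.42
 = 3.878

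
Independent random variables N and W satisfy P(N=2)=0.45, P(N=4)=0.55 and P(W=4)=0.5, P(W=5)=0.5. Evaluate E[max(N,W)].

E[max(N,W)] = Σ_n Σ_w max(n,w) · P(N=n)P(W=w)
 = 4·0.225 + 5·0.225 + 4·0.275 + 5·0.275
 = 0.9 + 1.125 + 1.1 + 1.375
 = 4.5

4.5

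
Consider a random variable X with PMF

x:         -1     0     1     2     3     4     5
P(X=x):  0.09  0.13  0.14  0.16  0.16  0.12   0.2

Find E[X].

2.33

E[X] = Σ x·P(X=x)
 = (-1)·0.09 + 0·0.13 + 1·0.14 + 2·0.16 + 3·0.16 + 4·0.12 + 5·0.2
 = (-0.09) + 0 + 0.14 + 0.32 + 0.48 + 0.48 + 1
 = 2.33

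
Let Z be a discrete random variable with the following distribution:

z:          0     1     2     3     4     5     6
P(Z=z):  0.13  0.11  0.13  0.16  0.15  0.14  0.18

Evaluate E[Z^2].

E[Z^2] = Σ z^2·P(Z=z)
 = 0·0.13 + 1·0.11 + 4·0.13 + 9·0.16 + 16·0.15 + 25·0.14 + 36·0.18
 = 0 + 0.11 + 0.52 + 1.44 + 2.4 + 3.5 + 6.48
 = 14.45

14.45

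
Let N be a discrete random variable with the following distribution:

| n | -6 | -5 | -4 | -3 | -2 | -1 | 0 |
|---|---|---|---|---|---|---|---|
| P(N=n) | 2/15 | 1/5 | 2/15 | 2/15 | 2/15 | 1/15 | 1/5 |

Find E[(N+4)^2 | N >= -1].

P(N >= -1) = 1/15 + 1/5 = 4/15.
E[(N+4)^2 | N >= -1] = [9·1/15 + 16·1/5] / (4/15)
 = 19/5 / (4/15)
 = 57/4

14.25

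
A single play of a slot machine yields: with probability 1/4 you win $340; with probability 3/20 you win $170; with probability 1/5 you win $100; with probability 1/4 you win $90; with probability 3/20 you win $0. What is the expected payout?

153

E[payout] = 340·1/4 + 170·3/20 + 100·1/5 + 90·1/4 + 0·3/20
 = 85 + 51/2 + 20 + 45/2 + 0
 = 153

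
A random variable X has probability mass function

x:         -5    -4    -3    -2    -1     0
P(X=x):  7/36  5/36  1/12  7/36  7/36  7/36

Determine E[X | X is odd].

-3

P(X is odd) = 7/36 + 1/12 + 7/36 = 17/36.
E[X | X is odd] = [(-5)·7/36 + (-3)·1/12 + (-1)·7/36] / (17/36)
 = -17/12 / (17/36)
 = -3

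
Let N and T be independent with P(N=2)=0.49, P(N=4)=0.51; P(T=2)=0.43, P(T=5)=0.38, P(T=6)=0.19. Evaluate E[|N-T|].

E[|N-T|] = Σ_n Σ_t |n-t| · P(N=n)P(T=t)
 = 0·0.2107 + 3·0.1862 + 4·0.0931 + 2·0.2193 + 1·0.1938 + 2·0.0969
 = 0 + 0.5586 + 0.3724 + 0.4386 + 0.1938 + 0.1938
 = 1.7572

1.7572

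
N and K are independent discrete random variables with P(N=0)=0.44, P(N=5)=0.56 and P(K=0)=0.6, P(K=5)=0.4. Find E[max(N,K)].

3.68

E[max(N,K)] = Σ_n Σ_k max(n,k) · P(N=n)P(K=k)
 = 0·0.264 + 5·0.176 + 5·0.336 + 5·0.224
 = 0 + 0.88 + 1.68 + 1.12
 = 3.68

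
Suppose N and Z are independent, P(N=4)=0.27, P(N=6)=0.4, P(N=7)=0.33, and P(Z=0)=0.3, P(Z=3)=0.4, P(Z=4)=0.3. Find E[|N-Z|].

E[|N-Z|] = Σ_n Σ_z |n-z| · P(N=n)P(Z=z)
 = 4·0.081 + 1·0.108 + 0·0.081 + 6·0.12 + 3·0.16 + 2·0.12 + 7·0.099 + 4·0.132 + 3·0.099
 = 0.324 + 0.108 + 0 + 0.72 + 0.48 + 0.24 + 0.693 + 0.528 + 0.297
 = 3.39

3.39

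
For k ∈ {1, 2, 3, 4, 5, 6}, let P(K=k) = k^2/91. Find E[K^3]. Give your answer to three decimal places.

134.077

E[K^3] = Σ k^3·P(K=k)
 = 1·1/91 + 8·4/91 + 27·9/91 + 64·16/91 + 125·25/91 + 216·36/91
 = 1/91 + 32/91 + 243/91 + 1024/91 + 3125/91 + 7776/91
 = 1743/13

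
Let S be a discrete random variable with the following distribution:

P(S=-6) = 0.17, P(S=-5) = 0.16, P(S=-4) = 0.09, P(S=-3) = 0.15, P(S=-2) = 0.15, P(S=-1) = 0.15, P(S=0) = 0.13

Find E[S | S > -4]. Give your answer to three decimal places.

P(S > -4) = 0.15 + 0.15 + 0.15 + 0.13 = 0.58.
E[S | S > -4] = [(-3)·0.15 + (-2)·0.15 + (-1)·0.15 + 0·0.13] / 0.58
 = -0.9 / 0.58
 = -45/29

-1.552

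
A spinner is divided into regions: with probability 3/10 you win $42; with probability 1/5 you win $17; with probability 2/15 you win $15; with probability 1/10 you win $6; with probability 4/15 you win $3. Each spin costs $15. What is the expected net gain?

E[payout] = 42·3/10 + 17·1/5 + 15·2/15 + 6·1/10 + 3·4/15
 = 63/5 + 17/5 + 2 + 3/5 + 4/5
 = 97/5
Net = 97/5 - 15 = 22/5

4.4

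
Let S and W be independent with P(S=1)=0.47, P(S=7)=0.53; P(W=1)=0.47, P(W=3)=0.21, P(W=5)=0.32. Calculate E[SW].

E[SW] = Σ_s Σ_w sw · P(S=s)P(W=w)
 = 1·0.2209 + 3·0.0987 + 5·0.1504 + 7·0.2491 + 21·0.1113 + 35·0.1696
 = 0.2209 + 0.2961 + 0.752 + 1.7437 + 2.3373 + 5.936
 = 11.286

11.286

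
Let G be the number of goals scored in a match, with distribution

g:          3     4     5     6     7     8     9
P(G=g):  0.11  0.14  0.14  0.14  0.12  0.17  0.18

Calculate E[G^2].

43.11

E[G^2] = Σ g^2·P(G=g)
 = 9·0.11 + 16·0.14 + 25·0.14 + 36·0.14 + 49·0.12 + 64·0.17 + 81·0.18
 = 0.99 + 2.24 + 3.5 + 5.04 + 5.88 + 10.88 + 14.58
 = 43.11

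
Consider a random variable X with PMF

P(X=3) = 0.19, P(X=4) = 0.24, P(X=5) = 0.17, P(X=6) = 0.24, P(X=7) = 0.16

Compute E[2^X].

E[2^X] = Σ 2^x·P(X=x)
 = 8·0.19 + 16·0.24 + 32·0.17 + 64·0.24 + 128·0.16
 = 1.52 + 3.84 + 5.44 + 15.36 + 20.48
 = 46.64

46.64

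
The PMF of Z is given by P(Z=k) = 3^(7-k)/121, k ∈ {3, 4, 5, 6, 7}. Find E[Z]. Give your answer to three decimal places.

3.479

E[Z] = Σ z·P(Z=z)
 = 3·81/121 + 4·27/121 + 5·9/121 + 6·3/121 + 7·1/121
 = 243/121 + 108/121 + 45/121 + 18/121 + 7/121
 = 421/121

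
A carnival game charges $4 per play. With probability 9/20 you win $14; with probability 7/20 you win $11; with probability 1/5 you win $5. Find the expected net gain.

E[payout] = 14·9/20 + 11·7/20 + 5·1/5
 = 63/10 + 77/20 + 1
 = 223/20
Net = 223/20 - 4 = 143/20

7.15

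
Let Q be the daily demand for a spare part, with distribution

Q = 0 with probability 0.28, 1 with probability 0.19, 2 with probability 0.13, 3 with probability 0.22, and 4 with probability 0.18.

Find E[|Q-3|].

1.53

E[|Q-3|] = Σ |q-3|·P(Q=q)
 = 3·0.28 + 2·0.19 + 1·0.13 + 0·0.22 + 1·0.18
 = 0.84 + 0.38 + 0.13 + 0 + 0.18
 = 1.53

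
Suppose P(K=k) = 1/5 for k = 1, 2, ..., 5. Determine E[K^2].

E[K^2] = Σ k^2·P(K=k)
 = 1·1/5 + 4·1/5 + 9·1/5 + 16·1/5 + 25·1/5
 = 1/5 + 4/5 + 9/5 + 16/5 + 5
 = 11

11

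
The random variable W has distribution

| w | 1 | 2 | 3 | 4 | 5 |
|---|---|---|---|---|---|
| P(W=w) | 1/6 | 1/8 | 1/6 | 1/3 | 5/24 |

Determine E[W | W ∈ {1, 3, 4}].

P(W ∈ {1, 3, 4}) = 1/6 + 1/6 + 1/3 = 2/3.
E[W | W ∈ {1, 3, 4}] = [1·1/6 + 3·1/6 + 4·1/3] / (2/3)
 = 2 / (2/3)
 = 3

3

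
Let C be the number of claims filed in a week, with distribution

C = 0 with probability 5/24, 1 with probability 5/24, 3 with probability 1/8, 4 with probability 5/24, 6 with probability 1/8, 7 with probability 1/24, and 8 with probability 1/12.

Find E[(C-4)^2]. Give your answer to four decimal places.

E[(C-4)^2] = Σ (c-4)^2·P(C=c)
 = 16·5/24 + 9·5/24 + 1·1/8 + 0·5/24 + 4·1/8 + 9·1/24 + 16·1/12
 = 10/3 + 15/8 + 1/8 + 0 + 1/2 + 3/8 + 4/3
 = 181/24

7.5417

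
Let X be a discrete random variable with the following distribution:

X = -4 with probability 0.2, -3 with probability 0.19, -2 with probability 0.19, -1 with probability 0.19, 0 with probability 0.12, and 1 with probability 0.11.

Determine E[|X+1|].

1.51

E[|X+1|] = Σ |x+1|·P(X=x)
 = 3·0.2 + 2·0.19 + 1·0.19 + 0·0.19 + 1·0.12 + 2·0.11
 = 0.6 + 0.38 + 0.19 + 0 + 0.12 + 0.22
 = 1.51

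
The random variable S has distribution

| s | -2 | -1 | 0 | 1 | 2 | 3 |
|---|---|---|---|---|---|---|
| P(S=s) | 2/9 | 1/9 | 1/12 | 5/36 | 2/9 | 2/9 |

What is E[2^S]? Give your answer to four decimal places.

3.1389

E[2^S] = Σ 2^s·P(S=s)
 = 1/4·2/9 + 1/2·1/9 + 1·1/12 + 2·5/36 + 4·2/9 + 8·2/9
 = 1/18 + 1/18 + 1/12 + 5/18 + 8/9 + 16/9
 = 113/36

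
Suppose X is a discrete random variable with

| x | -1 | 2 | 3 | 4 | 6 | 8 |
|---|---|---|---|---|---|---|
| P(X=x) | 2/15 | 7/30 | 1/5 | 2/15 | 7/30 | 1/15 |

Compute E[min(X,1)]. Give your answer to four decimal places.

E[min(X,1)] = Σ min(x,1)·P(X=x)
 = (-1)·2/15 + 1·7/30 + 1·1/5 + 1·2/15 + 1·7/30 + 1·1/15
 = (-2/15) + 7/30 + 1/5 + 2/15 + 7/30 + 1/15
 = 11/15

0.7333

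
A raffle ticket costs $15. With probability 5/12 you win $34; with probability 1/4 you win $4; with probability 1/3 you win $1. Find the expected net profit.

E[payout] = 34·5/12 + 4·1/4 + 1·1/3
 = 85/6 + 1 + 1/3
 = 31/2
Net = 31/2 - 15 = 1/2

0.5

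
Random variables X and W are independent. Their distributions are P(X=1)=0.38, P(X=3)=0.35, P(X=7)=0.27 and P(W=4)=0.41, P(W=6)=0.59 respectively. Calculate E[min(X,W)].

E[min(X,W)] = Σ_x Σ_w min(x,w) · P(X=x)P(W=w)
 = 1·0.1558 + 1·0.2242 + 3·0.1435 + 3·0.2065 + 4·0.1107 + 6·0.1593
 = 0.1558 + 0.2242 + 0.4305 + 0.6195 + 0.4428 + 0.9558
 = 2.8286

2.8286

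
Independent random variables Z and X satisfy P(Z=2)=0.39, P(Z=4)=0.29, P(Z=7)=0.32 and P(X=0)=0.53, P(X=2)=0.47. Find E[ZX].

3.9292

E[ZX] = Σ_z Σ_x zx · P(Z=z)P(X=x)
 = 0·0.2067 + 4·0.1833 + 0·0.1537 + 8·0.1363 + 0·0.1696 + 14·0.1504
 = 0 + 0.7332 + 0 + 1.0904 + 0 + 2.1056
 = 3.9292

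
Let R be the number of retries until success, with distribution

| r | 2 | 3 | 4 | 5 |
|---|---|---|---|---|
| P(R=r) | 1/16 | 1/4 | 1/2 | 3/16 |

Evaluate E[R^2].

E[R^2] = Σ r^2·P(R=r)
 = 4·1/16 + 9·1/4 + 16·1/2 + 25·3/16
 = 1/4 + 9/4 + 8 + 75/16
 = 243/16

15.1875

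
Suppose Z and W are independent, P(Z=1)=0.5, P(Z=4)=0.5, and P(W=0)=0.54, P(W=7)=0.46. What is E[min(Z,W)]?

1.15

E[min(Z,W)] = Σ_z Σ_w min(z,w) · P(Z=z)P(W=w)
 = 0·0.27 + 1·0.23 + 0·0.27 + 4·0.23
 = 0 + 0.23 + 0 + 0.92
 = 1.15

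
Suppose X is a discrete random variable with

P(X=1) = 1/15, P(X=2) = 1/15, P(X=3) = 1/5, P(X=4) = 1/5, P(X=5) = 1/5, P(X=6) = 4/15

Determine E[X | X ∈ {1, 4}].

3.25

P(X ∈ {1, 4}) = 1/15 + 1/5 = 4/15.
E[X | X ∈ {1, 4}] = [1·1/15 + 4·1/5] / (4/15)
 = 13/15 / (4/15)
 = 13/4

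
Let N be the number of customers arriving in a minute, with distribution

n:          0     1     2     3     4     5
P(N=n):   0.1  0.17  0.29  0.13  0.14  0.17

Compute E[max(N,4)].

4.17

E[max(N,4)] = Σ max(n,4)·P(N=n)
 = 4·0.1 + 4·0.17 + 4·0.29 + 4·0.13 + 4·0.14 + 5·0.17
 = 0.4 + 0.68 + 1.16 + 0.52 + 0.56 + 0.85
 = 4.17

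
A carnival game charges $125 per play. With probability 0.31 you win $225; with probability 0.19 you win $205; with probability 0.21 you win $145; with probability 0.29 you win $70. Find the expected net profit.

E[payout] = 225·0.31 + 205·0.19 + 145·0.21 + 70·0.29
 = 69.75 + 38.95 + 30.45 + 20.3
 = 159.45
Net = 159.45 - 125 = 34.45

34.45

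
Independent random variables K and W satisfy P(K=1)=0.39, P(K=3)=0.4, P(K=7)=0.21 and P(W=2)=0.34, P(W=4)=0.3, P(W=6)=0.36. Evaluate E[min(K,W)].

2.3024

E[min(K,W)] = Σ_k Σ_w min(k,w) · P(K=k)P(W=w)
 = 1·0.1326 + 1·0.117 + 1·0.1404 + 2·0.136 + 3·0.12 + 3·0.144 + 2·0.0714 + 4·0.063 + 6·0.0756
 = 0.1326 + 0.117 + 0.1404 + 0.272 + 0.36 + 0.432 + 0.1428 + 0.252 + 0.4536
 = 2.3024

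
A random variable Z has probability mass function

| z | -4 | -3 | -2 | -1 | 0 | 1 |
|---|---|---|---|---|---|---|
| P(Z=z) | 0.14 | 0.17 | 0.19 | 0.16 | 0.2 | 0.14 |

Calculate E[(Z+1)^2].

E[(Z+1)^2] = Σ (z+1)^2·P(Z=z)
 = 9·0.14 + 4·0.17 + 1·0.19 + 0·0.16 + 1·0.2 + 4·0.14
 = 1.26 + 0.68 + 0.19 + 0 + 0.2 + 0.56
 = 2.89

2.89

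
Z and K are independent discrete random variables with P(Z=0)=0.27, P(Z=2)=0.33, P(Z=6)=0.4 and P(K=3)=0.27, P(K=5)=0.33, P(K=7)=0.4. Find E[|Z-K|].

E[|Z-K|] = Σ_z Σ_k |z-k| · P(Z=z)P(K=k)
 = 3·0.0729 + 5·0.0891 + 7·0.108 + 1·0.0891 + 3·0.1089 + 5·0.132 + 3·0.108 + 1·0.132 + 1·0.16
 = 0.2187 + 0.4455 + 0.756 + 0.0891 + 0.3267 + 0.66 + 0.324 + 0.132 + 0.16
 = 3.112

3.112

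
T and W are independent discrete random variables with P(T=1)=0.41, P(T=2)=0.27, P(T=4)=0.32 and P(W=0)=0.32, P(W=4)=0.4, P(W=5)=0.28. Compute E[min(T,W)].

E[min(T,W)] = Σ_t Σ_w min(t,w) · P(T=t)P(W=w)
 = 0·0.1312 + 1·0.164 + 1·0.1148 + 0·0.0864 + 2·0.108 + 2·0.0756 + 0·0.1024 + 4·0.128 + 4·0.0896
 = 0 + 0.164 + 0.1148 + 0 + 0.216 + 0.1512 + 0 + 0.512 + 0.3584
 = 1.5164

1.5164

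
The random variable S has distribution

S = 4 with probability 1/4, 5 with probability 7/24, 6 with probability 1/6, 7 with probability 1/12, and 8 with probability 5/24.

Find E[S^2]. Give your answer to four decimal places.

34.7083

E[S^2] = Σ s^2·P(S=s)
 = 16·1/4 + 25·7/24 + 36·1/6 + 49·1/12 + 64·5/24
 = 4 + 175/24 + 6 + 49/12 + 40/3
 = 833/24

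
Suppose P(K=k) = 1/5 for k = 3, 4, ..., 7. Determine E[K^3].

155

E[K^3] = Σ k^3·P(K=k)
 = 27·1/5 + 64·1/5 + 125·1/5 + 216·1/5 + 343·1/5
 = 27/5 + 64/5 + 25 + 216/5 + 343/5
 = 155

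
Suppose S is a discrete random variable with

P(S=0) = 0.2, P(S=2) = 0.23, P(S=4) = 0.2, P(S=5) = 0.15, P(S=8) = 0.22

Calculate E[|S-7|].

3.67

E[|S-7|] = Σ |s-7|·P(S=s)
 = 7·0.2 + 5·0.23 + 3·0.2 + 2·0.15 + 1·0.22
 = 1.4 + 1.15 + 0.6 + 0.3 + 0.22
 = 3.67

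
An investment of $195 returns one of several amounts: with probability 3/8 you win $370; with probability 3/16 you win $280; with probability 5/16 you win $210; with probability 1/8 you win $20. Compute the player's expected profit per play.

E[payout] = 370·3/8 + 280·3/16 + 210·5/16 + 20·1/8
 = 555/4 + 105/2 + 525/8 + 5/2
 = 2075/8
Net = 2075/8 - 195 = 515/8

64.375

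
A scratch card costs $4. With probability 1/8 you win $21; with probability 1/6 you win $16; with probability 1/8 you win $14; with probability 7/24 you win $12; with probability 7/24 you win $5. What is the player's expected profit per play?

E[payout] = 21·1/8 + 16·1/6 + 14·1/8 + 12·7/24 + 5·7/24
 = 21/8 + 8/3 + 7/4 + 7/2 + 35/24
 = 12
Net = 12 - 4 = 8

8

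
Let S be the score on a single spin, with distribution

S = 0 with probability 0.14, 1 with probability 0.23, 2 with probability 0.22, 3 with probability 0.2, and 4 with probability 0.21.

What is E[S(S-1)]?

E[S(S-1)] = Σ s(s-1)·P(S=s)
 = 0·0.14 + 0·0.23 + 2·0.22 + 6·0.2 + 12·0.21
 = 0 + 0 + 0.44 + 1.2 + 2.52
 = 4.16

4.16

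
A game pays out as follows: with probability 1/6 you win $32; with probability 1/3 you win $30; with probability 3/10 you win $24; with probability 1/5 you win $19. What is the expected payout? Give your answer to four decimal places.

26.3333

E[payout] = 32·1/6 + 30·1/3 + 24·3/10 + 19·1/5
 = 16/3 + 10 + 36/5 + 19/5
 = 79/3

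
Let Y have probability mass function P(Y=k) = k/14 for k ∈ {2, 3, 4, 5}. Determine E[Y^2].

16

E[Y^2] = Σ y^2·P(Y=y)
 = 4·1/7 + 9·3/14 + 16·2/7 + 25·5/14
 = 4/7 + 27/14 + 32/7 + 125/14
 = 16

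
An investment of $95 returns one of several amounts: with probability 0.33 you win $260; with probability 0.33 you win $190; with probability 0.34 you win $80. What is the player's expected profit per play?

80.7

E[payout] = 260·0.33 + 190·0.33 + 80·0.34
 = 85.8 + 62.7 + 27.2
 = 175.7
Net = 175.7 - 95 = 80.7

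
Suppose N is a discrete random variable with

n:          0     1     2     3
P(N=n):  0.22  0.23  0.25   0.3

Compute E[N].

E[N] = Σ n·P(N=n)
 = 0·0.22 + 1·0.23 + 2·0.25 + 3·0.3
 = 0 + 0.23 + 0.5 + 0.9
 = 1.63

1.63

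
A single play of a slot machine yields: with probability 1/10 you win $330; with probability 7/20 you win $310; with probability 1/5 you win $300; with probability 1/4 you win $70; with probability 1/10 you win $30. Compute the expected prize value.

222

E[payout] = 330·1/10 + 310·7/20 + 300·1/5 + 70·1/4 + 30·1/10
 = 33 + 217/2 + 60 + 35/2 + 3
 = 222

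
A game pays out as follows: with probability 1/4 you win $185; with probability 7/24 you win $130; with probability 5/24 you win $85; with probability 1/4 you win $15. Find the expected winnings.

E[payout] = 185·1/4 + 130·7/24 + 85·5/24 + 15·1/4
 = 185/4 + 455/12 + 425/24 + 15/4
 = 845/8

105.625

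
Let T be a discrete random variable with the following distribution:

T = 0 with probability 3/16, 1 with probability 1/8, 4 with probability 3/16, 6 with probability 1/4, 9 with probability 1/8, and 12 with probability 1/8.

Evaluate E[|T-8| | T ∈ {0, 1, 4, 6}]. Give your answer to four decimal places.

4.8333

P(T ∈ {0, 1, 4, 6}) = 3/16 + 1/8 + 3/16 + 1/4 = 3/4.
E[|T-8| | T ∈ {0, 1, 4, 6}] = [8·3/16 + 7·1/8 + 4·3/16 + 2·1/4] / (3/4)
 = 29/8 / (3/4)
 = 29/6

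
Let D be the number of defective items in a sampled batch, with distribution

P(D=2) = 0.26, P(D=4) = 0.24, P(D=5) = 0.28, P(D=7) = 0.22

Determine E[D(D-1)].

18.24

E[D(D-1)] = Σ d(d-1)·P(D=d)
 = 2·0.26 + 12·0.24 + 20·0.28 + 42·0.22
 = 0.52 + 2.88 + 5.6 + 9.24
 = 18.24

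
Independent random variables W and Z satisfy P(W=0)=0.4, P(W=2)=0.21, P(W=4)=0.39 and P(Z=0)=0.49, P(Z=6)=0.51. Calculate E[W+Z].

5.04

E[W+Z] = Σ_w Σ_z (w+z) · P(W=w)P(Z=z)
 = 0·0.196 + 6·0.204 + 2·0.1029 + 8·0.1071 + 4·0.1911 + 10·0.1989
 = 0 + 1.224 + 0.2058 + 0.8568 + 0.7644 + 1.989
 = 5.04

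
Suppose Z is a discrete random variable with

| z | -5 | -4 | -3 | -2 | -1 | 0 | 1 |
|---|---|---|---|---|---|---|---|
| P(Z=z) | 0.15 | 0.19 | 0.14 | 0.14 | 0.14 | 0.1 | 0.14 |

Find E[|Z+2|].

1.73

E[|Z+2|] = Σ |z+2|·P(Z=z)
 = 3·0.15 + 2·0.19 + 1·0.14 + 0·0.14 + 1·0.14 + 2·0.1 + 3·0.14
 = 0.45 + 0.38 + 0.14 + 0 + 0.14 + 0.2 + 0.42
 = 1.73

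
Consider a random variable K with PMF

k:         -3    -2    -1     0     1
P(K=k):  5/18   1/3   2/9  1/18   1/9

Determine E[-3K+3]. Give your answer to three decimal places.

E[-3K+3] = Σ (-3k+3)·P(K=k)
 = 12·5/18 + 9·1/3 + 6·2/9 + 3·1/18 + 0·1/9
 = 10/3 + 3 + 4/3 + 1/6 + 0
 = 47/6

7.833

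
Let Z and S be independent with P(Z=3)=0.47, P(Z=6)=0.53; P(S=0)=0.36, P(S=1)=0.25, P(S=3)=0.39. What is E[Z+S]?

6.01

E[Z+S] = Σ_z Σ_s (z+s) · P(Z=z)P(S=s)
 = 3·0.1692 + 4·0.1175 + 6·0.1833 + 6·0.1908 + 7·0.1325 + 9·0.2067
 = 0.5076 + 0.47 + 1.0998 + 1.1448 + 0.9275 + 1.8603
 = 6.01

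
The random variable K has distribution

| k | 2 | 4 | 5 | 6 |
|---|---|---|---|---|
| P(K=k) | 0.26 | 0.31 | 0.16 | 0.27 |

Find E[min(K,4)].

3.48

E[min(K,4)] = Σ min(k,4)·P(K=k)
 = 2·0.26 + 4·0.31 + 4·0.16 + 4·0.27
 = 0.52 + 1.24 + 0.64 + 1.08
 = 3.48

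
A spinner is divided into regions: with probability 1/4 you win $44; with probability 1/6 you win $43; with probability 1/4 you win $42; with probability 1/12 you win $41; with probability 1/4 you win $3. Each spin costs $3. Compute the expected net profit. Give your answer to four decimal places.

E[payout] = 44·1/4 + 43·1/6 + 42·1/4 + 41·1/12 + 3·1/4
 = 11 + 43/6 + 21/2 + 41/12 + 3/4
 = 197/6
Net = 197/6 - 3 = 179/6

29.8333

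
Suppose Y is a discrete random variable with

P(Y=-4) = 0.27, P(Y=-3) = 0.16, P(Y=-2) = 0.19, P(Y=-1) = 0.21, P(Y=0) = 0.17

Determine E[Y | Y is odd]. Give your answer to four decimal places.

-1.8649

P(Y is odd) = 0.16 + 0.21 = 0.37.
E[Y | Y is odd] = [(-3)·0.16 + (-1)·0.21] / 0.37
 = -0.69 / 0.37
 = -69/37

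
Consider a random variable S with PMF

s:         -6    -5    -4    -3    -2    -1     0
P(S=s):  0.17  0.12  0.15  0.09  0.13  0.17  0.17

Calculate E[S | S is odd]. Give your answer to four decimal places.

-2.7368

P(S is odd) = 0.12 + 0.09 + 0.17 = 0.38.
E[S | S is odd] = [(-5)·0.12 + (-3)·0.09 + (-1)·0.17] / 0.38
 = -1.04 / 0.38
 = -52/19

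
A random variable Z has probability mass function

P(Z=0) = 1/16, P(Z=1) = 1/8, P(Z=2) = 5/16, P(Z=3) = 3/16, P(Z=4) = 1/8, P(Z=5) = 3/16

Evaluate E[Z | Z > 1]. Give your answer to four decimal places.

P(Z > 1) = 5/16 + 3/16 + 1/8 + 3/16 = 13/16.
E[Z | Z > 1] = [2·5/16 + 3·3/16 + 4·1/8 + 5·3/16] / (13/16)
 = 21/8 / (13/16)
 = 42/13

3.2308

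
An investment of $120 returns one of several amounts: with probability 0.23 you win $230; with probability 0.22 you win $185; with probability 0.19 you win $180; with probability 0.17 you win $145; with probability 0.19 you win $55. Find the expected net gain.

E[payout] = 230·0.23 + 185·0.22 + 180·0.19 + 145·0.17 + 55·0.19
 = 52.9 + 40.7 + 34.2 + 24.65 + 10.45
 = 162.9
Net = 162.9 - 120 = 42.9

42.9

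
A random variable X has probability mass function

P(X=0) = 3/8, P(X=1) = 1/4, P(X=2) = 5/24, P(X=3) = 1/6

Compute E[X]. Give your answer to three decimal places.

1.167

E[X] = Σ x·P(X=x)
 = 0·3/8 + 1·1/4 + 2·5/24 + 3·1/6
 = 0 + 1/4 + 5/12 + 1/2
 = 7/6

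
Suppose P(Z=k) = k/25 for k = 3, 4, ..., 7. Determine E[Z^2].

E[Z^2] = Σ z^2·P(Z=z)
 = 9·3/25 + 16·4/25 + 25·1/5 + 36·6/25 + 49·7/25
 = 27/25 + 64/25 + 5 + 216/25 + 343/25
 = 31

31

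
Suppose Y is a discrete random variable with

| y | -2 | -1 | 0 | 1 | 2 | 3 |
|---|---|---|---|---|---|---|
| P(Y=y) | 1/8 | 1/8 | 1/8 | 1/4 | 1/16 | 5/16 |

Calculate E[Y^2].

E[Y^2] = Σ y^2·P(Y=y)
 = 4·1/8 + 1·1/8 + 0·1/8 + 1·1/4 + 4·1/16 + 9·5/16
 = 1/2 + 1/8 + 0 + 1/4 + 1/4 + 45/16
 = 63/16

3.9375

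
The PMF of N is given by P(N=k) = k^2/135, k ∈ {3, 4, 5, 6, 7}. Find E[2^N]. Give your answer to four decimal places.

E[2^N] = Σ 2^n·P(N=n)
 = 8·1/15 + 16·16/135 + 32·5/27 + 64·4/15 + 128·49/135
 = 8/15 + 256/135 + 160/27 + 256/15 + 6272/135
 = 9704/135

71.8815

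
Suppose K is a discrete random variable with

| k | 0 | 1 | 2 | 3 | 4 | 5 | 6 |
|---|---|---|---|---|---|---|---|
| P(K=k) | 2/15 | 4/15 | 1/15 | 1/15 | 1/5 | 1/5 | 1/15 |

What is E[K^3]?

E[K^3] = Σ k^3·P(K=k)
 = 0·2/15 + 1·4/15 + 8·1/15 + 27·1/15 + 64·1/5 + 125·1/5 + 216·1/15
 = 0 + 4/15 + 8/15 + 9/5 + 64/5 + 25 + 72/5
 = 274/5

54.8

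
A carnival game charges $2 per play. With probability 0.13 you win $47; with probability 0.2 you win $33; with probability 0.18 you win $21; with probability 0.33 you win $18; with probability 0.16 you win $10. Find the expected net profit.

E[payout] = 47·0.13 + 33·0.2 + 21·0.18 + 18·0.33 + 10·0.16
 = 6.11 + 6.6 + 3.78 + 5.94 + 1.6
 = 24.03
Net = 24.03 - 2 = 22.03

22.03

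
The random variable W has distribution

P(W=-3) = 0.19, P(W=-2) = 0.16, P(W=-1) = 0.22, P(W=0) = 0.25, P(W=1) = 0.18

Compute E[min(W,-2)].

-2.19

E[min(W,-2)] = Σ min(w,-2)·P(W=w)
 = (-3)·0.19 + (-2)·0.16 + (-2)·0.22 + (-2)·0.25 + (-2)·0.18
 = (-0.57) + (-0.32) + (-0.44) + (-0.5) + (-0.36)
 = -2.19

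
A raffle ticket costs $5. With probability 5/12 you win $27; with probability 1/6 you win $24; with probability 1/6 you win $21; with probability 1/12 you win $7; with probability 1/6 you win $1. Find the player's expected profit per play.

E[payout] = 27·5/12 + 24·1/6 + 21·1/6 + 7·1/12 + 1·1/6
 = 45/4 + 4 + 7/2 + 7/12 + 1/6
 = 39/2
Net = 39/2 - 5 = 29/2

14.5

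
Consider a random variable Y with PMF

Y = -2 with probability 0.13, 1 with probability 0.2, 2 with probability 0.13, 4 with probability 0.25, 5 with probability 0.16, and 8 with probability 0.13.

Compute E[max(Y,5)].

5.39

E[max(Y,5)] = Σ max(y,5)·P(Y=y)
 = 5·0.13 + 5·0.2 + 5·0.13 + 5·0.25 + 5·0.16 + 8·0.13
 = 0.65 + 1 + 0.65 + 1.25 + 0.8 + 1.04
 = 5.39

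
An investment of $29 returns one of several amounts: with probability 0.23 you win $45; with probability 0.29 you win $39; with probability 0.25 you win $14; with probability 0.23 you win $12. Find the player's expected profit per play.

E[payout] = 45·0.23 + 39·0.29 + 14·0.25 + 12·0.23
 = 10.35 + 11.31 + 3.5 + 2.76
 = 27.92
Net = 27.92 - 29 = -1.08

-1.08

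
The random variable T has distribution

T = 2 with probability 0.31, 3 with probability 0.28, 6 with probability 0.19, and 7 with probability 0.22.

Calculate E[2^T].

E[2^T] = Σ 2^t·P(T=t)
 = 4·0.31 + 8·0.28 + 64·0.19 + 128·0.22
 = 1.24 + 2.24 + 12.16 + 28.16
 = 43.8

43.8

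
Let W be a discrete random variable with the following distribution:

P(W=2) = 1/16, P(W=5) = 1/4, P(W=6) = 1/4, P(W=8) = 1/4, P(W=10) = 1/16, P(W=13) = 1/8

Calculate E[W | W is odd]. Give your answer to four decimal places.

P(W is odd) = 1/4 + 1/8 = 3/8.
E[W | W is odd] = [5·1/4 + 13·1/8] / (3/8)
 = 23/8 / (3/8)
 = 23/3

7.6667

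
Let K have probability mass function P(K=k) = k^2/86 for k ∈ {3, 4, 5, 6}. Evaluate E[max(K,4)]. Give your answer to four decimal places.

5.1279

E[max(K,4)] = Σ max(k,4)·P(K=k)
 = 4·9/86 + 4·8/43 + 5·25/86 + 6·18/43
 = 18/43 + 32/43 + 125/86 + 108/43
 = 441/86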